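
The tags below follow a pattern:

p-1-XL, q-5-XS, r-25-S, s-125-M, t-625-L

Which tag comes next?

Letter: letters move forward 1 place in the alphabet, so p, q, r, s, t → u.
Second component: ×5 each step; 1, 5, 25, 125, 625 → 3125.
For the size, runs through clothing sizes XS→XL: XL, XS, S, M, L → XL.
Putting it together: u-3125-XL.

u-3125-XL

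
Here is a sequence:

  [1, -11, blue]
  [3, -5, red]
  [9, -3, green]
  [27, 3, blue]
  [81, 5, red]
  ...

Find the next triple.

For the first coordinate, ×3 each step: 1, 3, 9, 27, 81 → 243.
Second coordinate: alternating steps +6, +2, +6, +2, …; -11, -5, -3, 3, 5 → 11.
Colour: repeats blue → red → green; blue, red, green, blue, red → green.
Combining the parts gives [243, 11, green].

[243, 11, green]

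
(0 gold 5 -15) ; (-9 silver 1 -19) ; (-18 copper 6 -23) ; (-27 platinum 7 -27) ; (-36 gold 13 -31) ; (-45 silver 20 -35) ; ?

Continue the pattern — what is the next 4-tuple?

(-54 copper 33 -39)

First part: −9 each step, so 0, -9, -18, -27, -36, -45 → -54.
Metal: repeats gold → silver → copper → platinum, so gold, silver, copper, platinum, gold, silver → copper.
For the third part, each term is the sum of the two before it: 5, 1, 6, 7, 13, 20 → 33.
Fourth part — −4 each step: -15, -19, -23, -27, -31, -35 → -39.
Putting it together: (-54 copper 33 -39).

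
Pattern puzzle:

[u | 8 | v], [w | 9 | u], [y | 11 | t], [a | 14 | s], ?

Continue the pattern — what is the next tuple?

[c | 18 | r]

First letter: letters move forward 2 places in the alphabet, wrapping Z→A; u, w, y, a → c.
Second component goes 8, 9, 11, 14 → 18 (differences are 1, 2, 3, … (increasing by 1 each time)).
Second letter: v, u, t, s → r (letters move back 1 place in the alphabet).
So the next tuple is [c | 18 | r].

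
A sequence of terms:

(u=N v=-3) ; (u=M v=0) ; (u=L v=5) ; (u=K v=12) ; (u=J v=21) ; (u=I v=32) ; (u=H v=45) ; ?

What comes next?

U — letters move back 1 place in the alphabet: N, M, L, K, J, I, H → G.
V: -3, 0, 5, 12, 21, 32, 45 → 60 (differences are 3, 5, 7, … (increasing by 2 each time)).
Putting it together: (u=G v=60).

(u=G v=60)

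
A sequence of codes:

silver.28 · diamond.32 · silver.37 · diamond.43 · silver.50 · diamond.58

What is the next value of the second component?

67

Second component: differences are 4, 5, 6, … (increasing by 1 each time); 28, 32, 37, 43, 50, 58 → 67.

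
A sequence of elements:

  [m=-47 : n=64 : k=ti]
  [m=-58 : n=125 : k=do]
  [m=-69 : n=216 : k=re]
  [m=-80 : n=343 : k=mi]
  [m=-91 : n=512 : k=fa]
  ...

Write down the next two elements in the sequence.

M goes -47, -58, -69, -80, -91 → -102 → -113 (−11 each step).
N — perfect cubes: 4³, 5³, 6³, …: 64, 125, 216, 343, 512 → 729 → 1000.
K: runs through the solfège scale do→ti, so ti, do, re, mi, fa → sol → la.
So the next two elements are [m=-102 : n=729 : k=sol] and [m=-113 : n=1000 : k=la].

[m=-102 : n=729 : k=sol], [m=-113 : n=1000 : k=la]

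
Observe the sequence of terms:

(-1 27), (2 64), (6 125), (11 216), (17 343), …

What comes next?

(24 512)

First component: differences are 3, 4, 5, … (increasing by 1 each time), so -1, 2, 6, 11, 17 → 24.
Second component: perfect cubes: 3³, 4³, 5³, …, so 27, 64, 125, 216, 343 → 512.
Combining the parts gives (24 512).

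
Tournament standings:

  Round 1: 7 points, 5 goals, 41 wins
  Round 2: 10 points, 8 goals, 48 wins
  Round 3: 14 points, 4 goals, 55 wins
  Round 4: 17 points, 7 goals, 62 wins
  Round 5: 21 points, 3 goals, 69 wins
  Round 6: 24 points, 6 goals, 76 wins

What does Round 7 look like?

Points — alternating steps +3, +4, +3, +4, …: 7, 10, 14, 17, 21, 24 → 28.
For the goals, alternating steps +3, −4, +3, −4, …: 5, 8, 4, 7, 3, 6 → 2.
Wins: +7 each step; 41, 48, 55, 62, 69, 76 → 83.
Combining the parts gives 28 points, 2 goals, 83 wins.

28 points, 2 goals, 83 wins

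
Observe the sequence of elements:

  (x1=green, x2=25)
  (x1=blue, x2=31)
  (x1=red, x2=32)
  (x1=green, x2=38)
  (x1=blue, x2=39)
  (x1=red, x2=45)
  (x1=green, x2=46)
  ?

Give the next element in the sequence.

(x1=blue, x2=52)

X1: green, blue, red, green, blue, red, green → blue (repeats green → blue → red).
X2: alternating steps +6, +1, +6, +1, …; 25, 31, 32, 38, 39, 45, 46 → 52.
Putting it together: (x1=blue, x2=52).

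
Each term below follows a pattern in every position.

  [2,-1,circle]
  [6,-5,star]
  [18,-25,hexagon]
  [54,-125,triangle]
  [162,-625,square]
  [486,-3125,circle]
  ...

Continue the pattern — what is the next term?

[1458,-15625,star]

First value — ×3 each step: 2, 6, 18, 54, 162, 486 → 1458.
For the second value, ×5 each step: -1, -5, -25, -125, -625, -3125 → -15625.
Shape: circle, star, hexagon, triangle, square, circle → star (repeats circle → star → hexagon → triangle → square).
So the next term is [1458,-15625,star].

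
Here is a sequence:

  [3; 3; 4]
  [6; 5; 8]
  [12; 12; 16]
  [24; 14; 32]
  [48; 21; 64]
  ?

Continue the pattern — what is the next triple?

First component: ×2 each step, so 3, 6, 12, 24, 48 → 96.
Second component — alternating steps +2, +7, +2, +7, …: 3, 5, 12, 14, 21 → 23.
Third component: 4, 8, 16, 32, 64 → 128 (×2 each step).
Putting it together: [96; 23; 128].

[96; 23; 128]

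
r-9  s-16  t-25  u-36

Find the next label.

v-49

Letter: letters move forward 1 place in the alphabet, so r, s, t, u → v.
Second component: perfect squares: 3², 4², 5², …; 9, 16, 25, 36 → 49.
Putting it together: v-49.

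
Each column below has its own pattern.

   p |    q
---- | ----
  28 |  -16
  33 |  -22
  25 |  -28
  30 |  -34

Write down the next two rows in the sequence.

Column p: 28, 33, 25, 30 → 22 → 27 (alternating steps +5, −8, +5, −8, …).
Column q: −6 each step; -16, -22, -28, -34 → -40 → -46.
So the next two rows are 22  -40 and 27  -46.

22  -40; 27  -46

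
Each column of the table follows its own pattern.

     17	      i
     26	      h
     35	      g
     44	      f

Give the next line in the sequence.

53  e

First component: +9 each step; 17, 26, 35, 44 → 53.
Letter: letters move back 1 place in the alphabet, so i, h, g, f → e.
Putting it together: 53  e.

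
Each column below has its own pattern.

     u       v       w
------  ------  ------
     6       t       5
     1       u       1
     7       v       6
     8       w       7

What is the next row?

15  x  13

Column u: each term is the sum of the two before it; 6, 1, 7, 8 → 15.
For the column v, letters move forward 1 place in the alphabet: t, u, v, w → x.
Column w goes 5, 1, 6, 7 → 13 (each term is the sum of the two before it).
Combining the parts gives 15  x  13.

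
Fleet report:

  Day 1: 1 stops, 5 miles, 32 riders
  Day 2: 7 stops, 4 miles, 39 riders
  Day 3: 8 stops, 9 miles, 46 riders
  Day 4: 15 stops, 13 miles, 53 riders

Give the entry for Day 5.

For the stops, each term is the sum of the two before it: 1, 7, 8, 15 → 23.
Miles goes 5, 4, 9, 13 → 22 (each term is the sum of the two before it).
Riders — +7 each step: 32, 39, 46, 53 → 60.
Putting it together: 23 stops, 22 miles, 60 riders.

23 stops, 22 miles, 60 riders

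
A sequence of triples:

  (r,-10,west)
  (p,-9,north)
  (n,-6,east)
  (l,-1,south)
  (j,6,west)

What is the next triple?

Letter: r, p, n, l, j → h (letters move back 2 places in the alphabet).
Second value goes -10, -9, -6, -1, 6 → 15 (differences are 1, 3, 5, … (increasing by 2 each time)).
Direction goes west, north, east, south, west → north (repeats west → north → east → south).
Putting it together: (h,15,north).

(h,15,north)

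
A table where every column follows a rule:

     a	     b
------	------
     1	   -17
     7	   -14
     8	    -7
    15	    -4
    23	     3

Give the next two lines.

38  6; 61  13

Column a: 1, 7, 8, 15, 23 → 38 → 61 (each term is the sum of the two before it).
Column b goes -17, -14, -7, -4, 3 → 6 → 13 (alternating steps +3, +7, +3, +7, …).
Putting the parts together: 38  6 and then 61  13.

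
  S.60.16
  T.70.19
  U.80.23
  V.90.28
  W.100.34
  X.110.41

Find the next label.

Y.120.49

Letter goes S, T, U, V, W, X → Y (letters move forward 1 place in the alphabet).
Second component: 60, 70, 80, 90, 100, 110 → 120 (+10 each step).
Third component: 16, 19, 23, 28, 34, 41 → 49 (differences are 3, 4, 5, … (increasing by 1 each time)).
So the next label is Y.120.49.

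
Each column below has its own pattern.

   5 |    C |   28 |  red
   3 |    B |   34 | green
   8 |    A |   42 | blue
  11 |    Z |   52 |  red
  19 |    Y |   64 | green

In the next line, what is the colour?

Colour: repeats red → green → blue; red, green, blue, red, green → blue.

blue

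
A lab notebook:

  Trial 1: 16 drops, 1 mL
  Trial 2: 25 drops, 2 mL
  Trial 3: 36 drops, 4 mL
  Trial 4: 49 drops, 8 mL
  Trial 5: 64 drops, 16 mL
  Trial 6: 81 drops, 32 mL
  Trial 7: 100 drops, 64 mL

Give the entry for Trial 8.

121 drops, 128 mL

Drops goes 16, 25, 36, 49, 64, 81, 100 → 121 (perfect squares: 4², 5², 6², …).
ML — ×2 each step: 1, 2, 4, 8, 16, 32, 64 → 128.
Combining the parts gives 121 drops, 128 mL.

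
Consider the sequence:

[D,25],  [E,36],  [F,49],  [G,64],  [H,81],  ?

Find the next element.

[I,100]

Letter: letters move forward 1 place in the alphabet, so D, E, F, G, H → I.
Second coordinate goes 25, 36, 49, 64, 81 → 100 (perfect squares: 5², 6², 7², …).
Putting it together: [I,100].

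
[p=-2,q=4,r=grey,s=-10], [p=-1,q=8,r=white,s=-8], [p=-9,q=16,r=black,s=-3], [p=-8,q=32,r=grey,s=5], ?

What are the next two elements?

[p=-16,q=64,r=white,s=16], [p=-15,q=128,r=black,s=30]

P goes -2, -1, -9, -8 → -16 → -15 (alternating steps +1, −8, +1, −8, …).
Q — ×2 each step: 4, 8, 16, 32 → 64 → 128.
R goes grey, white, black, grey → white → black (repeats grey → white → black).
For the s, differences are 2, 5, 8, … (increasing by 3 each time): -10, -8, -3, 5 → 16 → 30.
Putting the parts together: [p=-16,q=64,r=white,s=16] and then [p=-15,q=128,r=black,s=30].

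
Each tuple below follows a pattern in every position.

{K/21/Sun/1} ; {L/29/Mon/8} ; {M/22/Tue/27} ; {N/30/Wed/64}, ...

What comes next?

{O/23/Thu/125}

Letter: K, L, M, N → O (letters move forward 1 place in the alphabet).
For the second component, alternating steps +8, −7, +8, −7, …: 21, 29, 22, 30 → 23.
Day — runs through the weekdays Mon→Sun: Sun, Mon, Tue, Wed → Thu.
Fourth component: perfect cubes: 1³, 2³, 3³, …, so 1, 8, 27, 64 → 125.
Putting it together: {O/23/Thu/125}.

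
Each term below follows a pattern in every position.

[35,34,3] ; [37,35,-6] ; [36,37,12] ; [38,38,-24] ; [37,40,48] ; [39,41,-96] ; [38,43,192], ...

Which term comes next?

First value: alternating steps +2, −1, +2, −1, …, so 35, 37, 36, 38, 37, 39, 38 → 40.
For the second value, alternating steps +1, +2, +1, +2, …: 34, 35, 37, 38, 40, 41, 43 → 44.
For the third value, ×(-2) each step: 3, -6, 12, -24, 48, -96, 192 → -384.
Putting it together: [40,44,-384].

[40,44,-384]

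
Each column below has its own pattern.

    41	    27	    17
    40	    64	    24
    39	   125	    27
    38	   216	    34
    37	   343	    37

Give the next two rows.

First component goes 41, 40, 39, 38, 37 → 36 → 35 (−1 each step).
Second component — perfect cubes: 3³, 4³, 5³, …: 27, 64, 125, 216, 343 → 512 → 729.
Third component: 17, 24, 27, 34, 37 → 44 → 47 (alternating steps +7, +3, +7, +3, …).
Putting the parts together: 36  512  44 and then 35  729  47.

36  512  44; 35  729  47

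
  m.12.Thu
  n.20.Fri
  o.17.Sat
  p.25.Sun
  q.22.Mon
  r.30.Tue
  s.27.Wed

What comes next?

t.35.Thu

Letter: letters move forward 1 place in the alphabet; m, n, o, p, q, r, s → t.
Second component goes 12, 20, 17, 25, 22, 30, 27 → 35 (alternating steps +8, −3, +8, −3, …).
Day: Thu, Fri, Sat, Sun, Mon, Tue, Wed → Thu (runs through the weekdays Mon→Sun).
Combining the parts gives t.35.Thu.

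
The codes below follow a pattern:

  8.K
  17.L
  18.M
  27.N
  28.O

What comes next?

37.P

For the first component, alternating steps +9, +1, +9, +1, …: 8, 17, 18, 27, 28 → 37.
Letter: letters move forward 1 place in the alphabet, so K, L, M, N, O → P.
Putting it together: 37.P.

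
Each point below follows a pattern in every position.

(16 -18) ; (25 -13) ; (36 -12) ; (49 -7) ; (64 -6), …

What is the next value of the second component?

First component: 16, 25, 36, 49, 64 → 81 (perfect squares: 4², 5², 6², …).
Second component: -18, -13, -12, -7, -6 → -1 (alternating steps +5, +1, +5, +1, …).

-1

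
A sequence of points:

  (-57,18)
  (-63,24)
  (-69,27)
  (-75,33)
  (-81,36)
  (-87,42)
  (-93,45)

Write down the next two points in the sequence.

(-99,51), (-105,54)

For the first part, −6 each step: -57, -63, -69, -75, -81, -87, -93 → -99 → -105.
For the second part, alternating steps +6, +3, +6, +3, …: 18, 24, 27, 33, 36, 42, 45 → 51 → 54.
Putting the parts together: (-99,51) and then (-105,54).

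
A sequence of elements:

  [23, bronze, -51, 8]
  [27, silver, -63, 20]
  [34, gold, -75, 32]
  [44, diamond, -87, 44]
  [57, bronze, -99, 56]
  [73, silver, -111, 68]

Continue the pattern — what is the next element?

[92, gold, -123, 80]

First entry goes 23, 27, 34, 44, 57, 73 → 92 (differences are 4, 7, 10, … (increasing by 3 each time)).
Rank: repeats bronze → silver → gold → diamond; bronze, silver, gold, diamond, bronze, silver → gold.
Third entry: -51, -63, -75, -87, -99, -111 → -123 (−12 each step).
Fourth entry goes 8, 20, 32, 44, 56, 68 → 80 (together with the third entry always sums to -43).
Putting it together: [92, gold, -123, 80].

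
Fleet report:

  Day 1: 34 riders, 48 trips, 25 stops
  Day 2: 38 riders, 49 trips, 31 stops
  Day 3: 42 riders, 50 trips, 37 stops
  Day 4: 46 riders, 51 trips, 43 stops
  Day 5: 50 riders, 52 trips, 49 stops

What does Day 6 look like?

54 riders, 53 trips, 55 stops

Riders: +4 each step, so 34, 38, 42, 46, 50 → 54.
Trips — +1 each step: 48, 49, 50, 51, 52 → 53.
Stops — +6 each step: 25, 31, 37, 43, 49 → 55.
So the next line is 54 riders, 53 trips, 55 stops.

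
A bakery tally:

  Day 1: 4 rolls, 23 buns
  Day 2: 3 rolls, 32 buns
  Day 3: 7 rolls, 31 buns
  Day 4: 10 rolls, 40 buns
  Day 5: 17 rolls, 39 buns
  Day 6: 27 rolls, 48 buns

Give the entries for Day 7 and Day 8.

44 rolls, 47 buns; 71 rolls, 56 buns

Rolls goes 4, 3, 7, 10, 17, 27 → 44 → 71 (each term is the sum of the two before it).
For the buns, alternating steps +9, −1, +9, −1, …: 23, 32, 31, 40, 39, 48 → 47 → 56.
Putting the parts together: 44 rolls, 47 buns and then 71 rolls, 56 buns.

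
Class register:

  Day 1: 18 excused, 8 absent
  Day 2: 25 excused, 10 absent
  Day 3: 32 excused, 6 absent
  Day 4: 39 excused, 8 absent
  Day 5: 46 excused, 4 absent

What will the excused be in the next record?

Excused: 18, 25, 32, 39, 46 → 53 (+7 each step).
For the absent, alternating steps +2, −4, +2, −4, …: 8, 10, 6, 8, 4 → 6.

53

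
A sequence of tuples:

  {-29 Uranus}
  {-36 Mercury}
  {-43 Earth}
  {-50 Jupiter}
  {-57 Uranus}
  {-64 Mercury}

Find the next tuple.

{-71 Earth}

First component: −7 each step, so -29, -36, -43, -50, -57, -64 → -71.
Planet — repeats Uranus → Mercury → Earth → Jupiter: Uranus, Mercury, Earth, Jupiter, Uranus, Mercury → Earth.
So the next tuple is {-71 Earth}.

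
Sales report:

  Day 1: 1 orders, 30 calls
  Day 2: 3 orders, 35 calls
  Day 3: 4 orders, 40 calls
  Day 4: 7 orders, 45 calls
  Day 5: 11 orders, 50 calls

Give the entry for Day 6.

Orders: 1, 3, 4, 7, 11 → 18 (each term is the sum of the two before it).
Calls — +5 each step: 30, 35, 40, 45, 50 → 55.
Combining the parts gives 18 orders, 55 calls.

18 orders, 55 calls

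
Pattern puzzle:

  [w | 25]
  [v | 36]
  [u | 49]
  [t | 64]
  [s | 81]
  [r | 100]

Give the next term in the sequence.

[q | 121]

Letter goes w, v, u, t, s, r → q (letters move back 1 place in the alphabet).
Second part — perfect squares: 5², 6², 7², …: 25, 36, 49, 64, 81, 100 → 121.
Combining the parts gives [q | 121].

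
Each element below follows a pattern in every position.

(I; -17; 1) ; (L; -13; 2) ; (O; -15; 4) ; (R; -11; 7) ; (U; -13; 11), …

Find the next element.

(X; -9; 16)

Letter: letters move forward 3 places in the alphabet; I, L, O, R, U → X.
Second component — alternating steps +4, −2, +4, −2, …: -17, -13, -15, -11, -13 → -9.
Third component: 1, 2, 4, 7, 11 → 16 (differences are 1, 2, 3, … (increasing by 1 each time)).
Putting it together: (X; -9; 16).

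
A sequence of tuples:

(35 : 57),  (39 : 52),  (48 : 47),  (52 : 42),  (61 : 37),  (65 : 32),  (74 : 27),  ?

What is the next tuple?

First value: alternating steps +4, +9, +4, +9, …, so 35, 39, 48, 52, 61, 65, 74 → 78.
For the second value, −5 each step: 57, 52, 47, 42, 37, 32, 27 → 22.
Combining the parts gives (78 : 22).

(78 : 22)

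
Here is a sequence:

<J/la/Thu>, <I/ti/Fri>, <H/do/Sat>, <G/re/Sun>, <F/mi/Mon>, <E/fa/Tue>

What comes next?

Letter — letters move back 1 place in the alphabet: J, I, H, G, F, E → D.
Note — runs through the solfège scale do→ti: la, ti, do, re, mi, fa → sol.
Day — runs through the weekdays Mon→Sun: Thu, Fri, Sat, Sun, Mon, Tue → Wed.
Putting it together: <D/sol/Wed>.

<D/sol/Wed>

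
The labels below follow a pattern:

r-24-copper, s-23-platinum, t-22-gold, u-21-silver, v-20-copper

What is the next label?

Letter: letters move forward 1 place in the alphabet; r, s, t, u, v → w.
Second component: 24, 23, 22, 21, 20 → 19 (−1 each step).
Metal — repeats copper → platinum → gold → silver: copper, platinum, gold, silver, copper → platinum.
Combining the parts gives w-19-platinum.

w-19-platinum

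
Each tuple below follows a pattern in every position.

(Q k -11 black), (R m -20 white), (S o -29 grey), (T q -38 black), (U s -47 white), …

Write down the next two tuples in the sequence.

First letter goes Q, R, S, T, U → V → W (letters move forward 1 place in the alphabet).
Second letter: letters move forward 2 places in the alphabet; k, m, o, q, s → u → w.
Third coordinate: −9 each step; -11, -20, -29, -38, -47 → -56 → -65.
Shade goes black, white, grey, black, white → grey → black (repeats black → white → grey).
Putting the parts together: (V u -56 grey) and then (W w -65 black).

(V u -56 grey), (W w -65 black)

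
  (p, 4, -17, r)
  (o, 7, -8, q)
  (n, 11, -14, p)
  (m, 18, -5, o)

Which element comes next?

First letter: letters move back 1 place in the alphabet; p, o, n, m → l.
Second slot goes 4, 7, 11, 18 → 29 (each term is the sum of the two before it).
Third slot goes -17, -8, -14, -5 → -11 (alternating steps +9, −6, +9, −6, …).
Second letter — letters move back 1 place in the alphabet: r, q, p, o → n.
Combining the parts gives (l, 29, -11, n).

(l, 29, -11, n)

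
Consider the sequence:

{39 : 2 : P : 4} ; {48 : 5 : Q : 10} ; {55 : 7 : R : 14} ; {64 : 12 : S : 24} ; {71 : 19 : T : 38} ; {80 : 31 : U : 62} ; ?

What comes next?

First part goes 39, 48, 55, 64, 71, 80 → 87 (alternating steps +9, +7, +9, +7, …).
Second part goes 2, 5, 7, 12, 19, 31 → 50 (each term is the sum of the two before it).
Letter: letters move forward 1 place in the alphabet, so P, Q, R, S, T, U → V.
Fourth part: always 2 × the second part; 4, 10, 14, 24, 38, 62 → 100.
So the next element is {87 : 50 : V : 100}.

{87 : 50 : V : 100}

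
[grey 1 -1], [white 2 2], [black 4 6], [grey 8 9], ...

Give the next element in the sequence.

For the shade, repeats grey → white → black: grey, white, black, grey → white.
Second slot goes 1, 2, 4, 8 → 16 (×2 each step).
Third slot goes -1, 2, 6, 9 → 13 (alternating steps +3, +4, +3, +4, …).
Putting it together: [white 16 13].

[white 16 13]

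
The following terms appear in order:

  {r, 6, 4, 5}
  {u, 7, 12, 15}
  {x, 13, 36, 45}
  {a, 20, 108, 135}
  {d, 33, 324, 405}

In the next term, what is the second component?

53

Second component: 6, 7, 13, 20, 33 → 53 (each term is the sum of the two before it).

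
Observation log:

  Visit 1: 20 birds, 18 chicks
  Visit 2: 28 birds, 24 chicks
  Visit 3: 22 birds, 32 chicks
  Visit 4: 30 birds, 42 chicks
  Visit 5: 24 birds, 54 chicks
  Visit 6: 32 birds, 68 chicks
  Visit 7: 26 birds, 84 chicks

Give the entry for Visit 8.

34 birds, 102 chicks

Birds: alternating steps +8, −6, +8, −6, …, so 20, 28, 22, 30, 24, 32, 26 → 34.
Chicks: 18, 24, 32, 42, 54, 68, 84 → 102 (differences are 6, 8, 10, … (increasing by 2 each time)).
Combining the parts gives 34 birds, 102 chicks.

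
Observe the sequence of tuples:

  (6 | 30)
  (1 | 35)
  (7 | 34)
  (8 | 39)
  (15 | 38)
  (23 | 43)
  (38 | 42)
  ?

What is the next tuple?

First part — each term is the sum of the two before it: 6, 1, 7, 8, 15, 23, 38 → 61.
Second part goes 30, 35, 34, 39, 38, 43, 42 → 47 (alternating steps +5, −1, +5, −1, …).
So the next tuple is (61 | 47).

(61 | 47)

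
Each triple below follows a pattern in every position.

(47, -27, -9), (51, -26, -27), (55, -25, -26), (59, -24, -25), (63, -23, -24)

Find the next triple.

First value: +4 each step; 47, 51, 55, 59, 63 → 67.
Second value — +1 each step: -27, -26, -25, -24, -23 → -22.
Third value goes -9, -27, -26, -25, -24 → -23 (always the previous value of the second value).
Putting it together: (67, -22, -23).

(67, -22, -23)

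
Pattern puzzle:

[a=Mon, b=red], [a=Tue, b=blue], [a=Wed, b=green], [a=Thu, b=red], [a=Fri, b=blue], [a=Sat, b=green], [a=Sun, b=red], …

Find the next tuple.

[a=Mon, b=blue]

A: Mon, Tue, Wed, Thu, Fri, Sat, Sun → Mon (runs through the weekdays Mon→Sun).
B — repeats red → blue → green: red, blue, green, red, blue, green, red → blue.
Combining the parts gives [a=Mon, b=blue].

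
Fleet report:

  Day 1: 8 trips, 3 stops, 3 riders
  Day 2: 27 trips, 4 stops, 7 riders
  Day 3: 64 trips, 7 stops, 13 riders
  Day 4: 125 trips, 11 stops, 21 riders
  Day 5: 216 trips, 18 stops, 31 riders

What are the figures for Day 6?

343 trips, 29 stops, 43 riders

Trips: 8, 27, 64, 125, 216 → 343 (perfect cubes: 2³, 3³, 4³, …).
Stops — each term is the sum of the two before it: 3, 4, 7, 11, 18 → 29.
Riders — differences are 4, 6, 8, … (increasing by 2 each time): 3, 7, 13, 21, 31 → 43.
Combining the parts gives 343 trips, 29 stops, 43 riders.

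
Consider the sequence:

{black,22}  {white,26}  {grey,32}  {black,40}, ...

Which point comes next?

{white,50}

Shade: repeats black → white → grey; black, white, grey, black → white.
Second entry — differences are 4, 6, 8, … (increasing by 2 each time): 22, 26, 32, 40 → 50.
Putting it together: {white,50}.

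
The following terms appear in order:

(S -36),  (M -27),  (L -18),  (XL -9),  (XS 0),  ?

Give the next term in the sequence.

(S 9)

Size: S, M, L, XL, XS → S (runs through clothing sizes XS→XL).
Second value goes -36, -27, -18, -9, 0 → 9 (+9 each step).
Putting it together: (S 9).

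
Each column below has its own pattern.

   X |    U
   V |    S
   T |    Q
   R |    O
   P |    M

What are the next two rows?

First letter: letters move back 2 places in the alphabet; X, V, T, R, P → N → L.
Second letter: U, S, Q, O, M → K → I (letters move back 2 places in the alphabet).
Putting the parts together: N  K and then L  I.

N  K; L  I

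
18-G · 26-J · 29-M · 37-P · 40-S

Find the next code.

First component: alternating steps +8, +3, +8, +3, …; 18, 26, 29, 37, 40 → 48.
Letter goes G, J, M, P, S → V (letters move forward 3 places in the alphabet).
Combining the parts gives 48-V.

48-V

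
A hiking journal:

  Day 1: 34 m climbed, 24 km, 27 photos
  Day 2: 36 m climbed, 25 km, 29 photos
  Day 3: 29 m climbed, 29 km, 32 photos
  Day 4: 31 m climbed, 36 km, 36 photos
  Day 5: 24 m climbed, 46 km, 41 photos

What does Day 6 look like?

M climbed: alternating steps +2, −7, +2, −7, …; 34, 36, 29, 31, 24 → 26.
For the km, differences are 1, 4, 7, … (increasing by 3 each time): 24, 25, 29, 36, 46 → 59.
For the photos, differences are 2, 3, 4, … (increasing by 1 each time): 27, 29, 32, 36, 41 → 47.
Putting it together: 26 m climbed, 59 km, 47 photos.

26 m climbed, 59 km, 47 photos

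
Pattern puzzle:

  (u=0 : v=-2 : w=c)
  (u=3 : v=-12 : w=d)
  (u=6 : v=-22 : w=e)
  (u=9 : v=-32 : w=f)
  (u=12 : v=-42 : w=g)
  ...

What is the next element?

For the u, +3 each step: 0, 3, 6, 9, 12 → 15.
V — −10 each step: -2, -12, -22, -32, -42 → -52.
W goes c, d, e, f, g → h (letters move forward 1 place in the alphabet).
Combining the parts gives (u=15 : v=-52 : w=h).

(u=15 : v=-52 : w=h)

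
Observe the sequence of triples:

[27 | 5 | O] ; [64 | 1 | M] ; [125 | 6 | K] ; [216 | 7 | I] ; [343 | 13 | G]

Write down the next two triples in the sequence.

First slot: perfect cubes: 3³, 4³, 5³, …, so 27, 64, 125, 216, 343 → 512 → 729.
Second slot — each term is the sum of the two before it: 5, 1, 6, 7, 13 → 20 → 33.
Letter: letters move back 2 places in the alphabet, so O, M, K, I, G → E → C.
Putting the parts together: [512 | 20 | E] and then [729 | 33 | C].

[512 | 20 | E], [729 | 33 | C]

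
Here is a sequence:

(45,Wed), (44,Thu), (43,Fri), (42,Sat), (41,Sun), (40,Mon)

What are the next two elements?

First part: −1 each step, so 45, 44, 43, 42, 41, 40 → 39 → 38.
Day: Wed, Thu, Fri, Sat, Sun, Mon → Tue → Wed (runs through the weekdays Mon→Sun).
Putting the parts together: (39,Tue) and then (38,Wed).

(39,Tue), (38,Wed)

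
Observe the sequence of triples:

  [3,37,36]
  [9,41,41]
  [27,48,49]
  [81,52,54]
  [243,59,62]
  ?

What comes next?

[729,63,67]

First coordinate — ×3 each step: 3, 9, 27, 81, 243 → 729.
Second coordinate: alternating steps +4, +7, +4, +7, …; 37, 41, 48, 52, 59 → 63.
Third coordinate goes 36, 41, 49, 54, 62 → 67 (alternating steps +5, +8, +5, +8, …).
Putting it together: [729,63,67].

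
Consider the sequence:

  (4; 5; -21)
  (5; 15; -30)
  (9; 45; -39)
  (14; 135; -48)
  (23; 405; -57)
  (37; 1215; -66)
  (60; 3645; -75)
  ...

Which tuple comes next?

(97; 10935; -84)

First part: each term is the sum of the two before it, so 4, 5, 9, 14, 23, 37, 60 → 97.
For the second part, ×3 each step: 5, 15, 45, 135, 405, 1215, 3645 → 10935.
Third part: −9 each step, so -21, -30, -39, -48, -57, -66, -75 → -84.
Putting it together: (97; 10935; -84).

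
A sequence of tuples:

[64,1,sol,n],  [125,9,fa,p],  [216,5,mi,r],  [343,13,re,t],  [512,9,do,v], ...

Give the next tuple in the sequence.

[729,17,ti,x]

For the first value, perfect cubes: 4³, 5³, 6³, …: 64, 125, 216, 343, 512 → 729.
Second value: alternating steps +8, −4, +8, −4, …, so 1, 9, 5, 13, 9 → 17.
Note: runs backward through the solfège scale do→ti; sol, fa, mi, re, do → ti.
For the letter, letters move forward 2 places in the alphabet: n, p, r, t, v → x.
So the next tuple is [729,17,ti,x].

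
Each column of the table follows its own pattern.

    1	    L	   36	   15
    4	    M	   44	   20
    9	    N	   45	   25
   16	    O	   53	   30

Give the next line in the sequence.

25  P  54  35

First component: perfect squares: 1², 2², 3², …, so 1, 4, 9, 16 → 25.
Letter: letters move forward 1 place in the alphabet; L, M, N, O → P.
Third component goes 36, 44, 45, 53 → 54 (alternating steps +8, +1, +8, +1, …).
Fourth component — +5 each step: 15, 20, 25, 30 → 35.
Putting it together: 25  P  54  35.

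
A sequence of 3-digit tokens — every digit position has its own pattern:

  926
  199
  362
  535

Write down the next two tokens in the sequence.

First digit goes 9, 1, 3, 5 → 7 → 9 (+2 each step, mod 10).
For the second digit, −3 each step, mod 10: 2, 9, 6, 3 → 0 → 7.
Third digit — +3 each step, mod 10: 6, 9, 2, 5 → 8 → 1.
So the next two tokens are 708 and 971.

708, 971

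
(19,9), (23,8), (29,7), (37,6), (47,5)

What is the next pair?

For the first entry, differences are 4, 6, 8, … (increasing by 2 each time): 19, 23, 29, 37, 47 → 59.
For the second entry, −1 each step: 9, 8, 7, 6, 5 → 4.
Combining the parts gives (59,4).

(59,4)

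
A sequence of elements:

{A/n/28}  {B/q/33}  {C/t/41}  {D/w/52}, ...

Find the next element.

{E/z/66}

First letter goes A, B, C, D → E (letters move forward 1 place in the alphabet).
Second letter — letters move forward 3 places in the alphabet: n, q, t, w → z.
For the third entry, differences are 5, 8, 11, … (increasing by 3 each time): 28, 33, 41, 52 → 66.
Combining the parts gives {E/z/66}.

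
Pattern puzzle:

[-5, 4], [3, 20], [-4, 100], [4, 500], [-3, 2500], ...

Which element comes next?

For the first component, alternating steps +8, −7, +8, −7, …: -5, 3, -4, 4, -3 → 5.
Second component: 4, 20, 100, 500, 2500 → 12500 (×5 each step).
Putting it together: [5, 12500].

[5, 12500]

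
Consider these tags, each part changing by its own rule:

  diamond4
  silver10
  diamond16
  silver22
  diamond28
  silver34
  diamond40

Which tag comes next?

Rank: diamond, silver, diamond, silver, diamond, silver, diamond → silver (alternates diamond ↔ silver).
Second component goes 4, 10, 16, 22, 28, 34, 40 → 46 (+6 each step).
Combining the parts gives silver46.

silver46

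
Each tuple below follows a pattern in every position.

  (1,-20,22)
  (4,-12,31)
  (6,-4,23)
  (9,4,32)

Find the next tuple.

For the first slot, alternating steps +3, +2, +3, +2, …: 1, 4, 6, 9 → 11.
Second slot: +8 each step, so -20, -12, -4, 4 → 12.
Third slot — alternating steps +9, −8, +9, −8, …: 22, 31, 23, 32 → 24.
Combining the parts gives (11,12,24).

(11,12,24)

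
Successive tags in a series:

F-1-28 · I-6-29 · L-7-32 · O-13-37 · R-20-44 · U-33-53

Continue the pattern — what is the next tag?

Letter — letters move forward 3 places in the alphabet: F, I, L, O, R, U → X.
Second component — each term is the sum of the two before it: 1, 6, 7, 13, 20, 33 → 53.
Third component goes 28, 29, 32, 37, 44, 53 → 64 (differences are 1, 3, 5, … (increasing by 2 each time)).
Putting it together: X-53-64.

X-53-64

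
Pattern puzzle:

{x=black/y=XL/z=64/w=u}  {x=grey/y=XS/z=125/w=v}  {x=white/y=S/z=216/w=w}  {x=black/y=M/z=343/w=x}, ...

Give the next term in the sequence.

X: repeats black → grey → white; black, grey, white, black → grey.
Y: runs through clothing sizes XS→XL, so XL, XS, S, M → L.
Z — perfect cubes: 4³, 5³, 6³, …: 64, 125, 216, 343 → 512.
W: letters move forward 1 place in the alphabet, so u, v, w, x → y.
Putting it together: {x=grey/y=L/z=512/w=y}.

{x=grey/y=L/z=512/w=y}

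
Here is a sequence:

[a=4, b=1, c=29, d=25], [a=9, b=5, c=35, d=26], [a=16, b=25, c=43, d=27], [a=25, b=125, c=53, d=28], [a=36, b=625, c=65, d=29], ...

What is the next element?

[a=49, b=3125, c=79, d=30]

A — perfect squares: 2², 3², 4², …: 4, 9, 16, 25, 36 → 49.
B — ×5 each step: 1, 5, 25, 125, 625 → 3125.
C: differences are 6, 8, 10, … (increasing by 2 each time), so 29, 35, 43, 53, 65 → 79.
D: +1 each step; 25, 26, 27, 28, 29 → 30.
Combining the parts gives [a=49, b=3125, c=79, d=30].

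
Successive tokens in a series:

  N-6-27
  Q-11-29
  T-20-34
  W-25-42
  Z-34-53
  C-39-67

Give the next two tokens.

F-48-84 then I-53-104

Letter goes N, Q, T, W, Z, C → F → I (letters move forward 3 places in the alphabet, wrapping Z→A).
Second component goes 6, 11, 20, 25, 34, 39 → 48 → 53 (alternating steps +5, +9, +5, +9, …).
Third component: differences are 2, 5, 8, … (increasing by 3 each time); 27, 29, 34, 42, 53, 67 → 84 → 104.
Putting the parts together: F-48-84 and then I-53-104.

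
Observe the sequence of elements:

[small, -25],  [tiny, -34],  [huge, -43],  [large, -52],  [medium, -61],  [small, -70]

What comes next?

Size goes small, tiny, huge, large, medium, small → tiny (repeats small → tiny → huge → large → medium).
Second component: −9 each step, so -25, -34, -43, -52, -61, -70 → -79.
Putting it together: [tiny, -79].

[tiny, -79]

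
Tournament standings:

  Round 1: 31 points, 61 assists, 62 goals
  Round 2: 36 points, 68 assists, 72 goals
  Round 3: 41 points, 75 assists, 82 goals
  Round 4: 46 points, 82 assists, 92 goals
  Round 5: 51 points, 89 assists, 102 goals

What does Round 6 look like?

56 points, 96 assists, 112 goals

Points: +5 each step; 31, 36, 41, 46, 51 → 56.
For the assists, +7 each step: 61, 68, 75, 82, 89 → 96.
Goals goes 62, 72, 82, 92, 102 → 112 (always 2 × the points).
Putting it together: 56 points, 96 assists, 112 goals.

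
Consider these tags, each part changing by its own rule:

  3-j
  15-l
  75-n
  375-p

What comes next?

For the first component, ×5 each step: 3, 15, 75, 375 → 1875.
Letter: j, l, n, p → r (letters move forward 2 places in the alphabet).
Putting it together: 1875-r.

1875-r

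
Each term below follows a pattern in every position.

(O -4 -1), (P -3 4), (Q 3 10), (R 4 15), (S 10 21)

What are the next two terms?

Letter goes O, P, Q, R, S → T → U (letters move forward 1 place in the alphabet).
Second entry: alternating steps +1, +6, +1, +6, …; -4, -3, 3, 4, 10 → 11 → 17.
For the third entry, alternating steps +5, +6, +5, +6, …: -1, 4, 10, 15, 21 → 26 → 32.
So the next two terms are (T 11 26) and (U 17 32).

(T 11 26), (U 17 32)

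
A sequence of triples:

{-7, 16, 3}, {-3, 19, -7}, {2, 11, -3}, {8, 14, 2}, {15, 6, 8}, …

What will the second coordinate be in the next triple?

Second coordinate goes 16, 19, 11, 14, 6 → 9 (alternating steps +3, −8, +3, −8, …).

9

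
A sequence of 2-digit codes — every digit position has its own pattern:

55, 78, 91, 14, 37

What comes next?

50

First digit goes 5, 7, 9, 1, 3 → 5 (+2 each step, mod 10).
Second digit goes 5, 8, 1, 4, 7 → 0 (+3 each step, mod 10).
Putting it together: 50.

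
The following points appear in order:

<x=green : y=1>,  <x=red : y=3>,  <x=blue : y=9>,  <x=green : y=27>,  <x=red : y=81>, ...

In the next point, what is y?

X: repeats green → red → blue, so green, red, blue, green, red → blue.
For the y, ×3 each step: 1, 3, 9, 27, 81 → 243.

243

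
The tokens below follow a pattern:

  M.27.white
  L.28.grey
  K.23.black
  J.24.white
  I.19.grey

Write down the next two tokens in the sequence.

Letter: letters move back 1 place in the alphabet; M, L, K, J, I → H → G.
Second component — alternating steps +1, −5, +1, −5, …: 27, 28, 23, 24, 19 → 20 → 15.
Shade goes white, grey, black, white, grey → black → white (repeats white → grey → black).
So the next two tokens are H.20.black and G.15.white.

H.20.black, G.15.white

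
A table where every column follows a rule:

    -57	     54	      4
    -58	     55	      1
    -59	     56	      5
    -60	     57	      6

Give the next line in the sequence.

-61  58  11

First component: −1 each step, so -57, -58, -59, -60 → -61.
Second component: 54, 55, 56, 57 → 58 (+1 each step).
For the third component, each term is the sum of the two before it: 4, 1, 5, 6 → 11.
Combining the parts gives -61  58  11.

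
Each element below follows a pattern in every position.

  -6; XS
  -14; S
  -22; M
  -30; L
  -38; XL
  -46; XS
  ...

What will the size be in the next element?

S

Size: XS, S, M, L, XL, XS → S (repeats XS → S → M → L → XL).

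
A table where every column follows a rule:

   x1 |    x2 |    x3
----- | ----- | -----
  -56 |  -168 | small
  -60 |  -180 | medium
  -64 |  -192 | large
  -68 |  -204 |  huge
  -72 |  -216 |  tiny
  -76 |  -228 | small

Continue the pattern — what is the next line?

-80  -240  medium

Column x1: −4 each step, so -56, -60, -64, -68, -72, -76 → -80.
Column x2 goes -168, -180, -192, -204, -216, -228 → -240 (always 3 × the column x1).
Column x3 goes small, medium, large, huge, tiny, small → medium (repeats small → medium → large → huge → tiny).
Combining the parts gives -80  -240  medium.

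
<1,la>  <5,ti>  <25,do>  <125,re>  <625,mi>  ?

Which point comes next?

For the first entry, ×5 each step: 1, 5, 25, 125, 625 → 3125.
Note: runs through the solfège scale do→ti; la, ti, do, re, mi → fa.
So the next point is <3125,fa>.

<3125,fa>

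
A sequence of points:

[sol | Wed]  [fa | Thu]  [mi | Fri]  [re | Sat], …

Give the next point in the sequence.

Note: runs backward through the solfège scale do→ti; sol, fa, mi, re → do.
For the day, runs through the weekdays Mon→Sun: Wed, Thu, Fri, Sat → Sun.
Combining the parts gives [do | Sun].

[do | Sun]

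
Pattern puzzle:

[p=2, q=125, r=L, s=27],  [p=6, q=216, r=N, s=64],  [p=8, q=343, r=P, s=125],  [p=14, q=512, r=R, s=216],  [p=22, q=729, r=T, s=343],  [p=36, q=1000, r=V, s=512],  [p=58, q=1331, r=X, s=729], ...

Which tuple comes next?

P: each term is the sum of the two before it; 2, 6, 8, 14, 22, 36, 58 → 94.
Q: perfect cubes: 5³, 6³, 7³, …; 125, 216, 343, 512, 729, 1000, 1331 → 1728.
R: letters move forward 2 places in the alphabet; L, N, P, R, T, V, X → Z.
S goes 27, 64, 125, 216, 343, 512, 729 → 1000 (perfect cubes: 3³, 4³, 5³, …).
Combining the parts gives [p=94, q=1728, r=Z, s=1000].

[p=94, q=1728, r=Z, s=1000]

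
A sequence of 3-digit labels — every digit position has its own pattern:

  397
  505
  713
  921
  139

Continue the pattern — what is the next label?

347

For the first digit, +2 each step, mod 10: 3, 5, 7, 9, 1 → 3.
For the second digit, +1 each step, mod 10: 9, 0, 1, 2, 3 → 4.
Third digit goes 7, 5, 3, 1, 9 → 7 (−2 each step, mod 10).
Putting it together: 347.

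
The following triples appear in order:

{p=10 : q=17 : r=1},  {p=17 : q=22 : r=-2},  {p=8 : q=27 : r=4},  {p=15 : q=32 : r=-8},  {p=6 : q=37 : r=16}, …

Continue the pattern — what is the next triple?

{p=13 : q=42 : r=-32}

For the p, alternating steps +7, −9, +7, −9, …: 10, 17, 8, 15, 6 → 13.
Q: +5 each step; 17, 22, 27, 32, 37 → 42.
For the r, ×(-2) each step: 1, -2, 4, -8, 16 → -32.
So the next triple is {p=13 : q=42 : r=-32}.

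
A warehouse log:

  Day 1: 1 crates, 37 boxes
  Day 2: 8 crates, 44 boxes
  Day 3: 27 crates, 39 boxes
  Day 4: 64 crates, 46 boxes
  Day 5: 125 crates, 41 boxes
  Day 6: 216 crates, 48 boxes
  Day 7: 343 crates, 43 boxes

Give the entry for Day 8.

512 crates, 50 boxes

Crates — perfect cubes: 1³, 2³, 3³, …: 1, 8, 27, 64, 125, 216, 343 → 512.
Boxes: alternating steps +7, −5, +7, −5, …; 37, 44, 39, 46, 41, 48, 43 → 50.
Putting it together: 512 crates, 50 boxes.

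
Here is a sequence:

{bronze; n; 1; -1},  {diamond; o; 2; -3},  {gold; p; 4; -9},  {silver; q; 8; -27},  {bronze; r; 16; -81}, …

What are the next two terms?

{diamond; s; 32; -243}, {gold; t; 64; -729}

Rank: repeats bronze → diamond → gold → silver, so bronze, diamond, gold, silver, bronze → diamond → gold.
Letter goes n, o, p, q, r → s → t (letters move forward 1 place in the alphabet).
Third value: ×2 each step, so 1, 2, 4, 8, 16 → 32 → 64.
Fourth value — ×3 each step: -1, -3, -9, -27, -81 → -243 → -729.
So the next two terms are {diamond; s; 32; -243} and {gold; t; 64; -729}.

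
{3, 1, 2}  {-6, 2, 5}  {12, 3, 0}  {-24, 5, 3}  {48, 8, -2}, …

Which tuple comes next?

{-96, 13, 1}

First coordinate: ×(-2) each step; 3, -6, 12, -24, 48 → -96.
For the second coordinate, each term is the sum of the two before it: 1, 2, 3, 5, 8 → 13.
Third coordinate goes 2, 5, 0, 3, -2 → 1 (alternating steps +3, −5, +3, −5, …).
Combining the parts gives {-96, 13, 1}.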